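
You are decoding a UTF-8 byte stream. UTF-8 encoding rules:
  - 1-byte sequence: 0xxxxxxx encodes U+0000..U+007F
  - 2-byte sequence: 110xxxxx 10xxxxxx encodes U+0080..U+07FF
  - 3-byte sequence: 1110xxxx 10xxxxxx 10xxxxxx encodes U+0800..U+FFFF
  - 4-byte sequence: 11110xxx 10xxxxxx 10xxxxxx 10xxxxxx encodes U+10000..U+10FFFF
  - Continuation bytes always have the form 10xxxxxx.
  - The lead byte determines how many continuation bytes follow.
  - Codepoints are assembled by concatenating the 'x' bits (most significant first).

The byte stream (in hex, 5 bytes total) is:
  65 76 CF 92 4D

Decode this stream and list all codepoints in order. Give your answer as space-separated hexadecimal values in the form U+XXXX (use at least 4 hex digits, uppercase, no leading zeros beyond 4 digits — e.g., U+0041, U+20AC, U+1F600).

Answer: U+0065 U+0076 U+03D2 U+004D

Derivation:
Byte[0]=65: 1-byte ASCII. cp=U+0065
Byte[1]=76: 1-byte ASCII. cp=U+0076
Byte[2]=CF: 2-byte lead, need 1 cont bytes. acc=0xF
Byte[3]=92: continuation. acc=(acc<<6)|0x12=0x3D2
Completed: cp=U+03D2 (starts at byte 2)
Byte[4]=4D: 1-byte ASCII. cp=U+004D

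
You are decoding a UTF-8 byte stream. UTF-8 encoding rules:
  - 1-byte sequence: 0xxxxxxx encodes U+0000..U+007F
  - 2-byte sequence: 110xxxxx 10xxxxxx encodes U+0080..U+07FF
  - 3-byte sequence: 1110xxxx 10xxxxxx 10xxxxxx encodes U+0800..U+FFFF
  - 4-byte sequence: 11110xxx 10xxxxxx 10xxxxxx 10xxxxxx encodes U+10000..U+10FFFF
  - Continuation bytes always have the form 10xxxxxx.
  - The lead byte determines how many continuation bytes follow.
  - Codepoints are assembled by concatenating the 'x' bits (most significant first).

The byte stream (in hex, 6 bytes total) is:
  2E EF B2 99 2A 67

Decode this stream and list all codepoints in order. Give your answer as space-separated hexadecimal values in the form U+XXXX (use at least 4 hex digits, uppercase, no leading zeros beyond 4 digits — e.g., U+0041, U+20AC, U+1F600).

Byte[0]=2E: 1-byte ASCII. cp=U+002E
Byte[1]=EF: 3-byte lead, need 2 cont bytes. acc=0xF
Byte[2]=B2: continuation. acc=(acc<<6)|0x32=0x3F2
Byte[3]=99: continuation. acc=(acc<<6)|0x19=0xFC99
Completed: cp=U+FC99 (starts at byte 1)
Byte[4]=2A: 1-byte ASCII. cp=U+002A
Byte[5]=67: 1-byte ASCII. cp=U+0067

Answer: U+002E U+FC99 U+002A U+0067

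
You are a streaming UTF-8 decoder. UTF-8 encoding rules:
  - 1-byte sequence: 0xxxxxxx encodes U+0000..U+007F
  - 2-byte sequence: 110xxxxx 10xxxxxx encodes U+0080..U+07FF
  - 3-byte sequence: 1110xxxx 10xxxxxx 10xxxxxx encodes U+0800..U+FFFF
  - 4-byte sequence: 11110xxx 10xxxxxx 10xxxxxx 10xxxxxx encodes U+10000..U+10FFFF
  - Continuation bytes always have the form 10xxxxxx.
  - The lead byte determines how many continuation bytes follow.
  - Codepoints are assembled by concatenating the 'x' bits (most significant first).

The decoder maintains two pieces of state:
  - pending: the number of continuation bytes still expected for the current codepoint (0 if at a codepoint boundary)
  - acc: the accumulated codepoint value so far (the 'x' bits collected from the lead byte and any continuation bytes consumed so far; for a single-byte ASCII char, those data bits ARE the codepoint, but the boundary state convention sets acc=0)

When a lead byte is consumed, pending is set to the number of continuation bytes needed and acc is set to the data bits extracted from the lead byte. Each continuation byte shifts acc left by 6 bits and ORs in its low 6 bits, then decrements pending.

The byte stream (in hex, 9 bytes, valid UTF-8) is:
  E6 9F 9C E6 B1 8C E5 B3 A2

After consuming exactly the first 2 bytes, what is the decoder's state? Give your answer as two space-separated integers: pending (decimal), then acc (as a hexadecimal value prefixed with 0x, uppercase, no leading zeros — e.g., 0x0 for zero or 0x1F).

Byte[0]=E6: 3-byte lead. pending=2, acc=0x6
Byte[1]=9F: continuation. acc=(acc<<6)|0x1F=0x19F, pending=1

Answer: 1 0x19F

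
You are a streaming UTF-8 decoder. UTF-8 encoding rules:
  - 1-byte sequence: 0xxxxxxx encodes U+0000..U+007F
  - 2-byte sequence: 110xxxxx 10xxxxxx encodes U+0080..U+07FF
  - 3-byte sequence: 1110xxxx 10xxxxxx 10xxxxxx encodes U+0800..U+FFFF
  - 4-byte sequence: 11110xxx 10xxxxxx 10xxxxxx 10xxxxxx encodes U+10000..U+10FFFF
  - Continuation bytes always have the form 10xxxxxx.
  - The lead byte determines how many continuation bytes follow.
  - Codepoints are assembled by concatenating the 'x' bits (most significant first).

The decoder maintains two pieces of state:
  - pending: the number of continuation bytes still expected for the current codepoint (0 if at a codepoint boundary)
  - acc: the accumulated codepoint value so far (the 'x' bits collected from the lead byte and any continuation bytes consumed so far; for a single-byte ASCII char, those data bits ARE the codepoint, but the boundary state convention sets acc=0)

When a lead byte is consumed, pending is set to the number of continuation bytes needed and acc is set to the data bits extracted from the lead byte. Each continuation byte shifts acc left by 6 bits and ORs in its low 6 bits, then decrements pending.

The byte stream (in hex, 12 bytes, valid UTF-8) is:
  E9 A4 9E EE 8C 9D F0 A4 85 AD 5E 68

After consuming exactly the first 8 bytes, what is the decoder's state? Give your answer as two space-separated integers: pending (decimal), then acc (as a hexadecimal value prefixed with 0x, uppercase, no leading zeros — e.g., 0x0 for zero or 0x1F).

Answer: 2 0x24

Derivation:
Byte[0]=E9: 3-byte lead. pending=2, acc=0x9
Byte[1]=A4: continuation. acc=(acc<<6)|0x24=0x264, pending=1
Byte[2]=9E: continuation. acc=(acc<<6)|0x1E=0x991E, pending=0
Byte[3]=EE: 3-byte lead. pending=2, acc=0xE
Byte[4]=8C: continuation. acc=(acc<<6)|0x0C=0x38C, pending=1
Byte[5]=9D: continuation. acc=(acc<<6)|0x1D=0xE31D, pending=0
Byte[6]=F0: 4-byte lead. pending=3, acc=0x0
Byte[7]=A4: continuation. acc=(acc<<6)|0x24=0x24, pending=2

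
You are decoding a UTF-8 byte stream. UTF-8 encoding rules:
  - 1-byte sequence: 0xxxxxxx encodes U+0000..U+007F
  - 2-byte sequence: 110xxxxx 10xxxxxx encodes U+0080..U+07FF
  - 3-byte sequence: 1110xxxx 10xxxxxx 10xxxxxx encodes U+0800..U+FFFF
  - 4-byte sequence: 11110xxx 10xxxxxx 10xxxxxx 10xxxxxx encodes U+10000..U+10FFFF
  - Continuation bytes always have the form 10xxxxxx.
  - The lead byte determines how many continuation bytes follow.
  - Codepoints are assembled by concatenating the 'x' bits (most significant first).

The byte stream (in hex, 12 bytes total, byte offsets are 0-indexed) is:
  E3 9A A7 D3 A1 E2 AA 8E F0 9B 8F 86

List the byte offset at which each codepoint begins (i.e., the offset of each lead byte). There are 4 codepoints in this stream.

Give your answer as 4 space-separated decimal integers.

Answer: 0 3 5 8

Derivation:
Byte[0]=E3: 3-byte lead, need 2 cont bytes. acc=0x3
Byte[1]=9A: continuation. acc=(acc<<6)|0x1A=0xDA
Byte[2]=A7: continuation. acc=(acc<<6)|0x27=0x36A7
Completed: cp=U+36A7 (starts at byte 0)
Byte[3]=D3: 2-byte lead, need 1 cont bytes. acc=0x13
Byte[4]=A1: continuation. acc=(acc<<6)|0x21=0x4E1
Completed: cp=U+04E1 (starts at byte 3)
Byte[5]=E2: 3-byte lead, need 2 cont bytes. acc=0x2
Byte[6]=AA: continuation. acc=(acc<<6)|0x2A=0xAA
Byte[7]=8E: continuation. acc=(acc<<6)|0x0E=0x2A8E
Completed: cp=U+2A8E (starts at byte 5)
Byte[8]=F0: 4-byte lead, need 3 cont bytes. acc=0x0
Byte[9]=9B: continuation. acc=(acc<<6)|0x1B=0x1B
Byte[10]=8F: continuation. acc=(acc<<6)|0x0F=0x6CF
Byte[11]=86: continuation. acc=(acc<<6)|0x06=0x1B3C6
Completed: cp=U+1B3C6 (starts at byte 8)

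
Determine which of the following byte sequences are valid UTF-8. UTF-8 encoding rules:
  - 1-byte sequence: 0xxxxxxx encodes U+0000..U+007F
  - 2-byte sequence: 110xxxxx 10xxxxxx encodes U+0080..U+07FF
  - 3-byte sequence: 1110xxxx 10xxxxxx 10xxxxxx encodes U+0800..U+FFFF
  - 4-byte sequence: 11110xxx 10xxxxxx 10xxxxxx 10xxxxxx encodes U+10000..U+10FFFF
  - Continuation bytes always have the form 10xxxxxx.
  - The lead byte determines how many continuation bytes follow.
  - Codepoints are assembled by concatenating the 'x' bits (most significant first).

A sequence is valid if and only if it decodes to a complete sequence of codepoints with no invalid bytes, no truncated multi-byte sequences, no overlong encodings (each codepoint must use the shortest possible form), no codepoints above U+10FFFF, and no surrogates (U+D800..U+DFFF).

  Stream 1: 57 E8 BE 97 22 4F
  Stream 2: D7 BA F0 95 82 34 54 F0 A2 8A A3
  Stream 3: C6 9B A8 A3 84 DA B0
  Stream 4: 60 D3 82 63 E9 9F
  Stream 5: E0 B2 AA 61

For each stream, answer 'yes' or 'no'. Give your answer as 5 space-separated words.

Stream 1: decodes cleanly. VALID
Stream 2: error at byte offset 5. INVALID
Stream 3: error at byte offset 2. INVALID
Stream 4: error at byte offset 6. INVALID
Stream 5: decodes cleanly. VALID

Answer: yes no no no yes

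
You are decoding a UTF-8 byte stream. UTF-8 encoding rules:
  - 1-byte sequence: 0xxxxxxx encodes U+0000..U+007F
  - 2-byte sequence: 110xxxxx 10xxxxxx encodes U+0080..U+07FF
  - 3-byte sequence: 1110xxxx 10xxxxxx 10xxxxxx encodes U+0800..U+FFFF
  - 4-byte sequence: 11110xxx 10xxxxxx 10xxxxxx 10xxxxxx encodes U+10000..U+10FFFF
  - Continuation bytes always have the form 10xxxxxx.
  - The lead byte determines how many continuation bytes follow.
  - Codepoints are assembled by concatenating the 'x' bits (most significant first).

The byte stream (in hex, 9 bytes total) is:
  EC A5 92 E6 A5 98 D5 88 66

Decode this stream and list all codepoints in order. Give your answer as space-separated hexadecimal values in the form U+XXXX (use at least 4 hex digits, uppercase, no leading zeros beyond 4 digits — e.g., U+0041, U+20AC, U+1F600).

Byte[0]=EC: 3-byte lead, need 2 cont bytes. acc=0xC
Byte[1]=A5: continuation. acc=(acc<<6)|0x25=0x325
Byte[2]=92: continuation. acc=(acc<<6)|0x12=0xC952
Completed: cp=U+C952 (starts at byte 0)
Byte[3]=E6: 3-byte lead, need 2 cont bytes. acc=0x6
Byte[4]=A5: continuation. acc=(acc<<6)|0x25=0x1A5
Byte[5]=98: continuation. acc=(acc<<6)|0x18=0x6958
Completed: cp=U+6958 (starts at byte 3)
Byte[6]=D5: 2-byte lead, need 1 cont bytes. acc=0x15
Byte[7]=88: continuation. acc=(acc<<6)|0x08=0x548
Completed: cp=U+0548 (starts at byte 6)
Byte[8]=66: 1-byte ASCII. cp=U+0066

Answer: U+C952 U+6958 U+0548 U+0066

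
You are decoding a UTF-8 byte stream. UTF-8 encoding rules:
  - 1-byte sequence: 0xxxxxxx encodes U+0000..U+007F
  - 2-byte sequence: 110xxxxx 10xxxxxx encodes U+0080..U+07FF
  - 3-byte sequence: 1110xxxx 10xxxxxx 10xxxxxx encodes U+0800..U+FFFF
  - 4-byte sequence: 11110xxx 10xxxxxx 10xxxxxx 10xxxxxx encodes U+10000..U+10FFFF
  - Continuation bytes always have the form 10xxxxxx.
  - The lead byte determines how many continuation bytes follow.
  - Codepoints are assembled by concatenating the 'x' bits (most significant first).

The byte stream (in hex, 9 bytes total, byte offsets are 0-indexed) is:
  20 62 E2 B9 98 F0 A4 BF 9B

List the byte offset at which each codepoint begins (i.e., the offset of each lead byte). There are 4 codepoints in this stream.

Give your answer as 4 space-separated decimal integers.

Answer: 0 1 2 5

Derivation:
Byte[0]=20: 1-byte ASCII. cp=U+0020
Byte[1]=62: 1-byte ASCII. cp=U+0062
Byte[2]=E2: 3-byte lead, need 2 cont bytes. acc=0x2
Byte[3]=B9: continuation. acc=(acc<<6)|0x39=0xB9
Byte[4]=98: continuation. acc=(acc<<6)|0x18=0x2E58
Completed: cp=U+2E58 (starts at byte 2)
Byte[5]=F0: 4-byte lead, need 3 cont bytes. acc=0x0
Byte[6]=A4: continuation. acc=(acc<<6)|0x24=0x24
Byte[7]=BF: continuation. acc=(acc<<6)|0x3F=0x93F
Byte[8]=9B: continuation. acc=(acc<<6)|0x1B=0x24FDB
Completed: cp=U+24FDB (starts at byte 5)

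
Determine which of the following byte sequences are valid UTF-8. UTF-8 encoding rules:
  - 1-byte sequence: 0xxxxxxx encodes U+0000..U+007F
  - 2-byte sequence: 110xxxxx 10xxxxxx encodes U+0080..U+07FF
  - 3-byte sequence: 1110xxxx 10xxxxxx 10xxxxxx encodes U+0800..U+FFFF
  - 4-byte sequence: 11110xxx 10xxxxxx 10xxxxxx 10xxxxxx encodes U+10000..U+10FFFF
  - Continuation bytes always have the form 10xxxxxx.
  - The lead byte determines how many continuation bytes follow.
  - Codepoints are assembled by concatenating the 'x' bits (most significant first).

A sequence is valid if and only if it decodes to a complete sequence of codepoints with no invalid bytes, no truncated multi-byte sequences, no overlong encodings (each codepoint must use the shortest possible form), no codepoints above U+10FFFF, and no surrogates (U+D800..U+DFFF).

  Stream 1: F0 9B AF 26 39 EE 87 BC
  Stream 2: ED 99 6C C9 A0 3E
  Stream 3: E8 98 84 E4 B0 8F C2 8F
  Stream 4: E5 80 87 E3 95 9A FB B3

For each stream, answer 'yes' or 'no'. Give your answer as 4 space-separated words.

Stream 1: error at byte offset 3. INVALID
Stream 2: error at byte offset 2. INVALID
Stream 3: decodes cleanly. VALID
Stream 4: error at byte offset 6. INVALID

Answer: no no yes no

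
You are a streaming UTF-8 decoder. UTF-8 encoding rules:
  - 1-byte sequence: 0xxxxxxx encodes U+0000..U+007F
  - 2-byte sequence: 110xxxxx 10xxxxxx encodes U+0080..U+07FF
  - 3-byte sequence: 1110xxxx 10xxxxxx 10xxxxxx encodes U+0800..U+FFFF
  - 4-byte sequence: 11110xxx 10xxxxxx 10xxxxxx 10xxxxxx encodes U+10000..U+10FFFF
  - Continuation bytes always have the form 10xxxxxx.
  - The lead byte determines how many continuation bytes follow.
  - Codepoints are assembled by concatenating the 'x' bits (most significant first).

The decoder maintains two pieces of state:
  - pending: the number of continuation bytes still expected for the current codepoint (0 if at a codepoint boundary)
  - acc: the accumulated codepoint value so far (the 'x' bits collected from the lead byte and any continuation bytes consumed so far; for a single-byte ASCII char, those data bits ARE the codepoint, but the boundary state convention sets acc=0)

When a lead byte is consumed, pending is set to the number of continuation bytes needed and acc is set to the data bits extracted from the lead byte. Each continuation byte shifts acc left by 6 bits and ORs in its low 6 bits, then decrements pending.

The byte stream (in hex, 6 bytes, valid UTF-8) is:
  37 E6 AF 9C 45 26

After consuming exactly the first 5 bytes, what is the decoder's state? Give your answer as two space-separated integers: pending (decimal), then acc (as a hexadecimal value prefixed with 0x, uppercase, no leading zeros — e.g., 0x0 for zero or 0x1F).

Byte[0]=37: 1-byte. pending=0, acc=0x0
Byte[1]=E6: 3-byte lead. pending=2, acc=0x6
Byte[2]=AF: continuation. acc=(acc<<6)|0x2F=0x1AF, pending=1
Byte[3]=9C: continuation. acc=(acc<<6)|0x1C=0x6BDC, pending=0
Byte[4]=45: 1-byte. pending=0, acc=0x0

Answer: 0 0x0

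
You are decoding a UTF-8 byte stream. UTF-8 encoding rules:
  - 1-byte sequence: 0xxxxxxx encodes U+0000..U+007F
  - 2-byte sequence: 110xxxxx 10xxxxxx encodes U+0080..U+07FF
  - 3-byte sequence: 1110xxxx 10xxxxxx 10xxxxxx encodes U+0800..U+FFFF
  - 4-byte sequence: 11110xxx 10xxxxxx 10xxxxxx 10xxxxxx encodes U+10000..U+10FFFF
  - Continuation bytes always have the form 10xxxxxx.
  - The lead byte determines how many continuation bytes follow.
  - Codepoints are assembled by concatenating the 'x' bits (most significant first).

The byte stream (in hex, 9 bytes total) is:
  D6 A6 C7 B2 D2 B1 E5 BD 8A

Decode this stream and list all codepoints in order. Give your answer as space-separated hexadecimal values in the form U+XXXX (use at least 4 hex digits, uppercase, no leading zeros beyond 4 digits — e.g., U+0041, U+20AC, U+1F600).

Answer: U+05A6 U+01F2 U+04B1 U+5F4A

Derivation:
Byte[0]=D6: 2-byte lead, need 1 cont bytes. acc=0x16
Byte[1]=A6: continuation. acc=(acc<<6)|0x26=0x5A6
Completed: cp=U+05A6 (starts at byte 0)
Byte[2]=C7: 2-byte lead, need 1 cont bytes. acc=0x7
Byte[3]=B2: continuation. acc=(acc<<6)|0x32=0x1F2
Completed: cp=U+01F2 (starts at byte 2)
Byte[4]=D2: 2-byte lead, need 1 cont bytes. acc=0x12
Byte[5]=B1: continuation. acc=(acc<<6)|0x31=0x4B1
Completed: cp=U+04B1 (starts at byte 4)
Byte[6]=E5: 3-byte lead, need 2 cont bytes. acc=0x5
Byte[7]=BD: continuation. acc=(acc<<6)|0x3D=0x17D
Byte[8]=8A: continuation. acc=(acc<<6)|0x0A=0x5F4A
Completed: cp=U+5F4A (starts at byte 6)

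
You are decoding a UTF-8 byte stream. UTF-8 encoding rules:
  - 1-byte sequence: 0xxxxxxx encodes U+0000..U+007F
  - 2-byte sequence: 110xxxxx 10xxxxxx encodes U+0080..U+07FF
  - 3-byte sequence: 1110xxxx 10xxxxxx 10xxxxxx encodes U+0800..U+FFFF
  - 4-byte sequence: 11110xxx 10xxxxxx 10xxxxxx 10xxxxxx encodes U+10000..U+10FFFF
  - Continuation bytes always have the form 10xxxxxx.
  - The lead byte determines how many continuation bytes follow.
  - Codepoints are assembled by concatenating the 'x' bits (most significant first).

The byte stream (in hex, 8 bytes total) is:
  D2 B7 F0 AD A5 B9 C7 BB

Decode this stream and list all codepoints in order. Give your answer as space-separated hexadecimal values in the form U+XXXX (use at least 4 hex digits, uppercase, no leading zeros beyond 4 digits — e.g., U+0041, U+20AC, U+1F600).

Answer: U+04B7 U+2D979 U+01FB

Derivation:
Byte[0]=D2: 2-byte lead, need 1 cont bytes. acc=0x12
Byte[1]=B7: continuation. acc=(acc<<6)|0x37=0x4B7
Completed: cp=U+04B7 (starts at byte 0)
Byte[2]=F0: 4-byte lead, need 3 cont bytes. acc=0x0
Byte[3]=AD: continuation. acc=(acc<<6)|0x2D=0x2D
Byte[4]=A5: continuation. acc=(acc<<6)|0x25=0xB65
Byte[5]=B9: continuation. acc=(acc<<6)|0x39=0x2D979
Completed: cp=U+2D979 (starts at byte 2)
Byte[6]=C7: 2-byte lead, need 1 cont bytes. acc=0x7
Byte[7]=BB: continuation. acc=(acc<<6)|0x3B=0x1FB
Completed: cp=U+01FB (starts at byte 6)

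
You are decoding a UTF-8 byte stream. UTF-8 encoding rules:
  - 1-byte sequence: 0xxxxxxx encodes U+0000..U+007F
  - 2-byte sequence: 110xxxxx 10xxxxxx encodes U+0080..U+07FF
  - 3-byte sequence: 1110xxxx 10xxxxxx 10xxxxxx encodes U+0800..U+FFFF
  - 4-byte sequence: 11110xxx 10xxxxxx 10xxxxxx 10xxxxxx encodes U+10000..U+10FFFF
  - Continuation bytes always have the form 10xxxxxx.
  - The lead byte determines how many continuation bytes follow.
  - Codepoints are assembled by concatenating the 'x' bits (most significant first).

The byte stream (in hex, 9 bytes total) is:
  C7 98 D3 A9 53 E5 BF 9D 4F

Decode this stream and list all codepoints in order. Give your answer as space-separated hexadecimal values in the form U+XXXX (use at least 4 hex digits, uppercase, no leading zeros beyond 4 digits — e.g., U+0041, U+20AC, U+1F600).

Answer: U+01D8 U+04E9 U+0053 U+5FDD U+004F

Derivation:
Byte[0]=C7: 2-byte lead, need 1 cont bytes. acc=0x7
Byte[1]=98: continuation. acc=(acc<<6)|0x18=0x1D8
Completed: cp=U+01D8 (starts at byte 0)
Byte[2]=D3: 2-byte lead, need 1 cont bytes. acc=0x13
Byte[3]=A9: continuation. acc=(acc<<6)|0x29=0x4E9
Completed: cp=U+04E9 (starts at byte 2)
Byte[4]=53: 1-byte ASCII. cp=U+0053
Byte[5]=E5: 3-byte lead, need 2 cont bytes. acc=0x5
Byte[6]=BF: continuation. acc=(acc<<6)|0x3F=0x17F
Byte[7]=9D: continuation. acc=(acc<<6)|0x1D=0x5FDD
Completed: cp=U+5FDD (starts at byte 5)
Byte[8]=4F: 1-byte ASCII. cp=U+004F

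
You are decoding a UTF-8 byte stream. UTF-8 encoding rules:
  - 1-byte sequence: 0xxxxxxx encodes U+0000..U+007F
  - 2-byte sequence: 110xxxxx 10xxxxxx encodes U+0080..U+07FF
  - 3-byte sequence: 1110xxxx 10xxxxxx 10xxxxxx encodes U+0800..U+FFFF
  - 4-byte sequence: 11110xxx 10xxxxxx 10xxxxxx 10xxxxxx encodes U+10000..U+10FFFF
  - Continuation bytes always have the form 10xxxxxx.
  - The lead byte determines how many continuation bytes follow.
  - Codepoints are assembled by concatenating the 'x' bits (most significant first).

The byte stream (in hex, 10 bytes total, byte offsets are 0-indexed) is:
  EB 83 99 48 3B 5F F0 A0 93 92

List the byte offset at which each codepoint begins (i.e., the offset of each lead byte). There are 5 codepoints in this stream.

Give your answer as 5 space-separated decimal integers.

Answer: 0 3 4 5 6

Derivation:
Byte[0]=EB: 3-byte lead, need 2 cont bytes. acc=0xB
Byte[1]=83: continuation. acc=(acc<<6)|0x03=0x2C3
Byte[2]=99: continuation. acc=(acc<<6)|0x19=0xB0D9
Completed: cp=U+B0D9 (starts at byte 0)
Byte[3]=48: 1-byte ASCII. cp=U+0048
Byte[4]=3B: 1-byte ASCII. cp=U+003B
Byte[5]=5F: 1-byte ASCII. cp=U+005F
Byte[6]=F0: 4-byte lead, need 3 cont bytes. acc=0x0
Byte[7]=A0: continuation. acc=(acc<<6)|0x20=0x20
Byte[8]=93: continuation. acc=(acc<<6)|0x13=0x813
Byte[9]=92: continuation. acc=(acc<<6)|0x12=0x204D2
Completed: cp=U+204D2 (starts at byte 6)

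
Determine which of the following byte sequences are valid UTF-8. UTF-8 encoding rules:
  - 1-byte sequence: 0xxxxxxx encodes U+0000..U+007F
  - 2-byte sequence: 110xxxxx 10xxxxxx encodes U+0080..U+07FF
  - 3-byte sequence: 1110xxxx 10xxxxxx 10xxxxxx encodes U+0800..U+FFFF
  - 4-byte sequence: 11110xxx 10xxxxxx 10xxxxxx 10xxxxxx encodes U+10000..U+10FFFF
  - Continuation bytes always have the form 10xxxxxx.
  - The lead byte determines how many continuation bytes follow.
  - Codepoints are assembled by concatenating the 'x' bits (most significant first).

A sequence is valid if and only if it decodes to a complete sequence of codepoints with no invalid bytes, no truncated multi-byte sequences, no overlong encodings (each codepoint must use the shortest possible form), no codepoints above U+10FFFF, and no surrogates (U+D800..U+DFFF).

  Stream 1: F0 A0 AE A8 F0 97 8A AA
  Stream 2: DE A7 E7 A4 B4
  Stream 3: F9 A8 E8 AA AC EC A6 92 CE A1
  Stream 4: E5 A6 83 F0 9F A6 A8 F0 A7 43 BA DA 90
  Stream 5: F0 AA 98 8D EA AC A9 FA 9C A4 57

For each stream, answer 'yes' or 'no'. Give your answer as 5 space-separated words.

Stream 1: decodes cleanly. VALID
Stream 2: decodes cleanly. VALID
Stream 3: error at byte offset 0. INVALID
Stream 4: error at byte offset 9. INVALID
Stream 5: error at byte offset 7. INVALID

Answer: yes yes no no no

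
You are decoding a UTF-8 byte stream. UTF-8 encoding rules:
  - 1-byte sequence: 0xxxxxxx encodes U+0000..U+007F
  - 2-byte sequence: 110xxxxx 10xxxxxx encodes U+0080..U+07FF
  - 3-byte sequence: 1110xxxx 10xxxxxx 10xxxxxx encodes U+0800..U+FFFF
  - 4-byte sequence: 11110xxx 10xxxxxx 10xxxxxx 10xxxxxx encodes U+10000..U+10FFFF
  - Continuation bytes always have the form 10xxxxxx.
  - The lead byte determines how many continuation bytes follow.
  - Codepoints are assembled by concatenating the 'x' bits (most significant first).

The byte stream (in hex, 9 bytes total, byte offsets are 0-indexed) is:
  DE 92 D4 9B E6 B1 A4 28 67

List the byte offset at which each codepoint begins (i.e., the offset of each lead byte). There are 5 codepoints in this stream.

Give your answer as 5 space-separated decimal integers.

Byte[0]=DE: 2-byte lead, need 1 cont bytes. acc=0x1E
Byte[1]=92: continuation. acc=(acc<<6)|0x12=0x792
Completed: cp=U+0792 (starts at byte 0)
Byte[2]=D4: 2-byte lead, need 1 cont bytes. acc=0x14
Byte[3]=9B: continuation. acc=(acc<<6)|0x1B=0x51B
Completed: cp=U+051B (starts at byte 2)
Byte[4]=E6: 3-byte lead, need 2 cont bytes. acc=0x6
Byte[5]=B1: continuation. acc=(acc<<6)|0x31=0x1B1
Byte[6]=A4: continuation. acc=(acc<<6)|0x24=0x6C64
Completed: cp=U+6C64 (starts at byte 4)
Byte[7]=28: 1-byte ASCII. cp=U+0028
Byte[8]=67: 1-byte ASCII. cp=U+0067

Answer: 0 2 4 7 8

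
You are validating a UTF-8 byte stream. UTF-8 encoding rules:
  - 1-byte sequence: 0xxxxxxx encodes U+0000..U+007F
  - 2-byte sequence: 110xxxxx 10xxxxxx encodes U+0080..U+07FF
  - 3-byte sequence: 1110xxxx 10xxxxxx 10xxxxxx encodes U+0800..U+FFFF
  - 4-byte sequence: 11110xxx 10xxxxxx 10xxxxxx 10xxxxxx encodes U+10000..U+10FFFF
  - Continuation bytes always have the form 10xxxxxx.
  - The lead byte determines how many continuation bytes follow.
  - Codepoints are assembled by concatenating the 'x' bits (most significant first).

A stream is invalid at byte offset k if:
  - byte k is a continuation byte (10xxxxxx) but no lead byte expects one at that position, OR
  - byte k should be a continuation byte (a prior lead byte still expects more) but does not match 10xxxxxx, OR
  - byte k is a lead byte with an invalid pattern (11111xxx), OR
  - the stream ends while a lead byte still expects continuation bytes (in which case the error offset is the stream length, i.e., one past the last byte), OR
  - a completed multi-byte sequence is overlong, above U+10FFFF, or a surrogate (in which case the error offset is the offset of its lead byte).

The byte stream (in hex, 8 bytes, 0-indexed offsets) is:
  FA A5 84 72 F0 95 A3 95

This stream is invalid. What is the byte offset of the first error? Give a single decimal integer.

Byte[0]=FA: INVALID lead byte (not 0xxx/110x/1110/11110)

Answer: 0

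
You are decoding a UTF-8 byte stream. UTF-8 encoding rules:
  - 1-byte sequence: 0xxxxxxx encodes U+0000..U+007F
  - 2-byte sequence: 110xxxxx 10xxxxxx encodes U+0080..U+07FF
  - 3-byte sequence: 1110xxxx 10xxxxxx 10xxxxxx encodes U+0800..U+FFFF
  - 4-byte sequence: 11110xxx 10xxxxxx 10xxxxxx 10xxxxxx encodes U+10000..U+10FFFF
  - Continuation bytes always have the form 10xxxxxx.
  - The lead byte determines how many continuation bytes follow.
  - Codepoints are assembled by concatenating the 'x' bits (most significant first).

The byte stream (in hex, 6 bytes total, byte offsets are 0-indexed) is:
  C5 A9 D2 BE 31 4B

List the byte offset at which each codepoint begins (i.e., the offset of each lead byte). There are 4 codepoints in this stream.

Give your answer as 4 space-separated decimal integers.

Byte[0]=C5: 2-byte lead, need 1 cont bytes. acc=0x5
Byte[1]=A9: continuation. acc=(acc<<6)|0x29=0x169
Completed: cp=U+0169 (starts at byte 0)
Byte[2]=D2: 2-byte lead, need 1 cont bytes. acc=0x12
Byte[3]=BE: continuation. acc=(acc<<6)|0x3E=0x4BE
Completed: cp=U+04BE (starts at byte 2)
Byte[4]=31: 1-byte ASCII. cp=U+0031
Byte[5]=4B: 1-byte ASCII. cp=U+004B

Answer: 0 2 4 5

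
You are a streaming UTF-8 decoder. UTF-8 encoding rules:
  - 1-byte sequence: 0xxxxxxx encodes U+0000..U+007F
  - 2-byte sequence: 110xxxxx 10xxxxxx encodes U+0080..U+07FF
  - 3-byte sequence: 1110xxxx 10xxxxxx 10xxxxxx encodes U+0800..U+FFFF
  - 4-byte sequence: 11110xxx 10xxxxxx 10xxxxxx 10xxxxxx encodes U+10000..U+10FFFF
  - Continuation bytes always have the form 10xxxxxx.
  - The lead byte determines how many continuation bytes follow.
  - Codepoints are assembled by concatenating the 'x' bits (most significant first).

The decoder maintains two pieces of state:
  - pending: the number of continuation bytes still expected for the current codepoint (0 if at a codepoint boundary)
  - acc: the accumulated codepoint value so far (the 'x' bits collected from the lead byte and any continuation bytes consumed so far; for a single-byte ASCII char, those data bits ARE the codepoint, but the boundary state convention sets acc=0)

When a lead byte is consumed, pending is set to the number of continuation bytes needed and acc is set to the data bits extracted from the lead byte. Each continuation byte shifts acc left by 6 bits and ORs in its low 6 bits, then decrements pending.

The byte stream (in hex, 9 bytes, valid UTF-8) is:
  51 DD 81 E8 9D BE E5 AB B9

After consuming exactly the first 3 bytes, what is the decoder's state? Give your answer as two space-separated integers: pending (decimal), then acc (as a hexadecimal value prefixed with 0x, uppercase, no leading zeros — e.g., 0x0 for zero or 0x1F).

Answer: 0 0x741

Derivation:
Byte[0]=51: 1-byte. pending=0, acc=0x0
Byte[1]=DD: 2-byte lead. pending=1, acc=0x1D
Byte[2]=81: continuation. acc=(acc<<6)|0x01=0x741, pending=0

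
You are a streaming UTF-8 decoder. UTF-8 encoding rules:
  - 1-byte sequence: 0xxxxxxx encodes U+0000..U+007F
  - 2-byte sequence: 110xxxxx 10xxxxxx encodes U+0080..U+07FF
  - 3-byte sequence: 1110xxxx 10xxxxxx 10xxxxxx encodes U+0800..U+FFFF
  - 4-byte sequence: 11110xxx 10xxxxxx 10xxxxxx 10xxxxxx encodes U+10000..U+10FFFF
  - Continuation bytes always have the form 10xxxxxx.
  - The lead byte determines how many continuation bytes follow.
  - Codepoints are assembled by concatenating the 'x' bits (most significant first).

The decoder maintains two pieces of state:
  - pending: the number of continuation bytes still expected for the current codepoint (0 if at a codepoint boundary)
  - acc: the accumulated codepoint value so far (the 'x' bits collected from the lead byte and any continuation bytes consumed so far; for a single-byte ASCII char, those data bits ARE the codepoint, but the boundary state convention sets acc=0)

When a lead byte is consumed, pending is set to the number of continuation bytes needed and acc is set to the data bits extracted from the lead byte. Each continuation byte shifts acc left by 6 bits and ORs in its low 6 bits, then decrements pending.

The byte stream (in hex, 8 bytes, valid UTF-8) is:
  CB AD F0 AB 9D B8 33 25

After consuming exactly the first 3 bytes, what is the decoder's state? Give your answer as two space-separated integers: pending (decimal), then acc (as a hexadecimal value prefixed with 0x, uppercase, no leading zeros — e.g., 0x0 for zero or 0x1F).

Byte[0]=CB: 2-byte lead. pending=1, acc=0xB
Byte[1]=AD: continuation. acc=(acc<<6)|0x2D=0x2ED, pending=0
Byte[2]=F0: 4-byte lead. pending=3, acc=0x0

Answer: 3 0x0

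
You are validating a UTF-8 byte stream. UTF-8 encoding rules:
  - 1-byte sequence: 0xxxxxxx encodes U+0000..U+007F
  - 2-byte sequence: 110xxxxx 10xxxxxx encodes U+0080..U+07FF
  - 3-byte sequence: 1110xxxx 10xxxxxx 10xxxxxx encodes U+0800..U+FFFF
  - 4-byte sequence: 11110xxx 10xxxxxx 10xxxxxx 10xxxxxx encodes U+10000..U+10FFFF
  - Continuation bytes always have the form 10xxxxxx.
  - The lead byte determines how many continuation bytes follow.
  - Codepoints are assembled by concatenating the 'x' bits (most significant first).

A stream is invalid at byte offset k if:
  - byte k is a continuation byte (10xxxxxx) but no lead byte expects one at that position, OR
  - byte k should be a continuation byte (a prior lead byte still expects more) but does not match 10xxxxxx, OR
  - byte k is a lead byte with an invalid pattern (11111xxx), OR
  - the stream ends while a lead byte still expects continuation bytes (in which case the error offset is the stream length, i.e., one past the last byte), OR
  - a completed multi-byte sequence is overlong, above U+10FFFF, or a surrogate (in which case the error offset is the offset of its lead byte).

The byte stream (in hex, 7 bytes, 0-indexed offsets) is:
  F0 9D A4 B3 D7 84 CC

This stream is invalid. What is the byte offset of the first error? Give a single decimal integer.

Answer: 7

Derivation:
Byte[0]=F0: 4-byte lead, need 3 cont bytes. acc=0x0
Byte[1]=9D: continuation. acc=(acc<<6)|0x1D=0x1D
Byte[2]=A4: continuation. acc=(acc<<6)|0x24=0x764
Byte[3]=B3: continuation. acc=(acc<<6)|0x33=0x1D933
Completed: cp=U+1D933 (starts at byte 0)
Byte[4]=D7: 2-byte lead, need 1 cont bytes. acc=0x17
Byte[5]=84: continuation. acc=(acc<<6)|0x04=0x5C4
Completed: cp=U+05C4 (starts at byte 4)
Byte[6]=CC: 2-byte lead, need 1 cont bytes. acc=0xC
Byte[7]: stream ended, expected continuation. INVALID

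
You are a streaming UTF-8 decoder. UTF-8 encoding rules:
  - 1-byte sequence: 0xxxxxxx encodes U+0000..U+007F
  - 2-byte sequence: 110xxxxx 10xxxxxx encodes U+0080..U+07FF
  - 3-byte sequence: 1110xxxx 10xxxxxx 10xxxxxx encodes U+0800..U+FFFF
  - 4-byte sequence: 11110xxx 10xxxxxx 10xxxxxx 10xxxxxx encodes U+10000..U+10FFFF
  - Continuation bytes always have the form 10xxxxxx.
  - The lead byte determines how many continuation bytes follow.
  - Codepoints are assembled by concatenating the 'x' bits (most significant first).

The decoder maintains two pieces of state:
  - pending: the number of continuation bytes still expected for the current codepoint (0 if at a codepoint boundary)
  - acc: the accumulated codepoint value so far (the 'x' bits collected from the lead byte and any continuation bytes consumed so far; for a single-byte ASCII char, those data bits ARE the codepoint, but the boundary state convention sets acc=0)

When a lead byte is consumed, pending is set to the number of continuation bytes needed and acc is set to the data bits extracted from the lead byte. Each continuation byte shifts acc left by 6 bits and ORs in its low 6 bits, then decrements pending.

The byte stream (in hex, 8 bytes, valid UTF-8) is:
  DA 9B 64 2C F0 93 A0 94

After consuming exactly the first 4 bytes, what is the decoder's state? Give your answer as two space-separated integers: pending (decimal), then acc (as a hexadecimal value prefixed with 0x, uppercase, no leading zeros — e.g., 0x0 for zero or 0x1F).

Byte[0]=DA: 2-byte lead. pending=1, acc=0x1A
Byte[1]=9B: continuation. acc=(acc<<6)|0x1B=0x69B, pending=0
Byte[2]=64: 1-byte. pending=0, acc=0x0
Byte[3]=2C: 1-byte. pending=0, acc=0x0

Answer: 0 0x0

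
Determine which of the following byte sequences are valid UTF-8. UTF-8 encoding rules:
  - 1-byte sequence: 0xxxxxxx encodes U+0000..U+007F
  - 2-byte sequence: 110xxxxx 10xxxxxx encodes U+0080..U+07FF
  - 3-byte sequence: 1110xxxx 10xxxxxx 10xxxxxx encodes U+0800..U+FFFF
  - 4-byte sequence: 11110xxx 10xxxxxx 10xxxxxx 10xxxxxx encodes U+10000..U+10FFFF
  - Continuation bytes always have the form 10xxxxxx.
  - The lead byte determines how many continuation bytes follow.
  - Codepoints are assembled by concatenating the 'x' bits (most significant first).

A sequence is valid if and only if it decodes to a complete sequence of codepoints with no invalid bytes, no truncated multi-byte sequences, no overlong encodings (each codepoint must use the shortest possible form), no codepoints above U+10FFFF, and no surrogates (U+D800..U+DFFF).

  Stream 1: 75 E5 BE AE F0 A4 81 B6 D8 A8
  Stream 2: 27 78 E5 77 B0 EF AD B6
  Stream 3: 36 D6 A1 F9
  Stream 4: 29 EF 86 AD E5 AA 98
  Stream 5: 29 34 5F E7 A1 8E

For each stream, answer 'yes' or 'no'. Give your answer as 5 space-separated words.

Answer: yes no no yes yes

Derivation:
Stream 1: decodes cleanly. VALID
Stream 2: error at byte offset 3. INVALID
Stream 3: error at byte offset 3. INVALID
Stream 4: decodes cleanly. VALID
Stream 5: decodes cleanly. VALID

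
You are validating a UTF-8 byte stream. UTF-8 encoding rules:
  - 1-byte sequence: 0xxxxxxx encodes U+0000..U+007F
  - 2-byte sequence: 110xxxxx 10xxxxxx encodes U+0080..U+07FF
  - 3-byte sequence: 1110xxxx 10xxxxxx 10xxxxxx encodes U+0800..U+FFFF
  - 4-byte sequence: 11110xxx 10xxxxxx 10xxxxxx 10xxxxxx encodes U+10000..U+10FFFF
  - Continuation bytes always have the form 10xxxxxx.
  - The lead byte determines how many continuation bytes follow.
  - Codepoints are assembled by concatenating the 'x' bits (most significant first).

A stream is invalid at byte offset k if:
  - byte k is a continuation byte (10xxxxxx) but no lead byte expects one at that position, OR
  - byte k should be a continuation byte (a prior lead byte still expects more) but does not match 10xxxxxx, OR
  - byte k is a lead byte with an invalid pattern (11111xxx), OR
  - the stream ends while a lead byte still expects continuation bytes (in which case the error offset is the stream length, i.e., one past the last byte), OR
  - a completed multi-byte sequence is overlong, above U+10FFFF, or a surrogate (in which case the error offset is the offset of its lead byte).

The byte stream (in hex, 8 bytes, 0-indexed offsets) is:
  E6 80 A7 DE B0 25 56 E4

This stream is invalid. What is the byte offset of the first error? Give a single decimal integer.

Answer: 8

Derivation:
Byte[0]=E6: 3-byte lead, need 2 cont bytes. acc=0x6
Byte[1]=80: continuation. acc=(acc<<6)|0x00=0x180
Byte[2]=A7: continuation. acc=(acc<<6)|0x27=0x6027
Completed: cp=U+6027 (starts at byte 0)
Byte[3]=DE: 2-byte lead, need 1 cont bytes. acc=0x1E
Byte[4]=B0: continuation. acc=(acc<<6)|0x30=0x7B0
Completed: cp=U+07B0 (starts at byte 3)
Byte[5]=25: 1-byte ASCII. cp=U+0025
Byte[6]=56: 1-byte ASCII. cp=U+0056
Byte[7]=E4: 3-byte lead, need 2 cont bytes. acc=0x4
Byte[8]: stream ended, expected continuation. INVALID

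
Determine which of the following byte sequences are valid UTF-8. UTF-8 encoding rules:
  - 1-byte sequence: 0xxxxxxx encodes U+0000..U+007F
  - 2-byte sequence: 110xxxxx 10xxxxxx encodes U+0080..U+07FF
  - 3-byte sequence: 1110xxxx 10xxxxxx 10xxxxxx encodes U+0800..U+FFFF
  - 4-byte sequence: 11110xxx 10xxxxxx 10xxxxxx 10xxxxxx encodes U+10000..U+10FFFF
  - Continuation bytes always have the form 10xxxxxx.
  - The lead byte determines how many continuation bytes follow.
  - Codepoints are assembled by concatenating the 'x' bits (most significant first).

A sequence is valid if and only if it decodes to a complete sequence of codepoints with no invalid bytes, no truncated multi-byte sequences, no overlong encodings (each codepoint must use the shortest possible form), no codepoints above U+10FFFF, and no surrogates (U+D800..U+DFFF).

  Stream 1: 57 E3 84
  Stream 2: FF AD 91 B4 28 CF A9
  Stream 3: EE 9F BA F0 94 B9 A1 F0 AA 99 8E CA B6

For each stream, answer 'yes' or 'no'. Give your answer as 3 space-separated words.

Answer: no no yes

Derivation:
Stream 1: error at byte offset 3. INVALID
Stream 2: error at byte offset 0. INVALID
Stream 3: decodes cleanly. VALID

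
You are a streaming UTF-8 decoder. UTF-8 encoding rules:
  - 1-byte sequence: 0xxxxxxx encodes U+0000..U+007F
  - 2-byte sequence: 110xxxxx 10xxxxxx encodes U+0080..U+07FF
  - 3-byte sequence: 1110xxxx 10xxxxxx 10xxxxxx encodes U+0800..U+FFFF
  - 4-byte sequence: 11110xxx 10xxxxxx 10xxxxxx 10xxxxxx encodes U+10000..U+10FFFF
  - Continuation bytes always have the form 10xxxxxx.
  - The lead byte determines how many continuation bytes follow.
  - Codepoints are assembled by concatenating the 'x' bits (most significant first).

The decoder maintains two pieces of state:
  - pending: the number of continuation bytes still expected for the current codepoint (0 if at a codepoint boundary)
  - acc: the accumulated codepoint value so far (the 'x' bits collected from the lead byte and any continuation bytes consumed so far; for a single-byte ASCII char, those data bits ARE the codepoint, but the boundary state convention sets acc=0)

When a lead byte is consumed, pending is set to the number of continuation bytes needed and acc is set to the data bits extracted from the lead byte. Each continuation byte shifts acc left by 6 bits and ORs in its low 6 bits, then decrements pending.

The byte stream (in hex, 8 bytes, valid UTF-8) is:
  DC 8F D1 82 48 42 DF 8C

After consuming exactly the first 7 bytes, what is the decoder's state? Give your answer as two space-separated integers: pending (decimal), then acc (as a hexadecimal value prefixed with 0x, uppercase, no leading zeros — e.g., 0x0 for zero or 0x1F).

Byte[0]=DC: 2-byte lead. pending=1, acc=0x1C
Byte[1]=8F: continuation. acc=(acc<<6)|0x0F=0x70F, pending=0
Byte[2]=D1: 2-byte lead. pending=1, acc=0x11
Byte[3]=82: continuation. acc=(acc<<6)|0x02=0x442, pending=0
Byte[4]=48: 1-byte. pending=0, acc=0x0
Byte[5]=42: 1-byte. pending=0, acc=0x0
Byte[6]=DF: 2-byte lead. pending=1, acc=0x1F

Answer: 1 0x1F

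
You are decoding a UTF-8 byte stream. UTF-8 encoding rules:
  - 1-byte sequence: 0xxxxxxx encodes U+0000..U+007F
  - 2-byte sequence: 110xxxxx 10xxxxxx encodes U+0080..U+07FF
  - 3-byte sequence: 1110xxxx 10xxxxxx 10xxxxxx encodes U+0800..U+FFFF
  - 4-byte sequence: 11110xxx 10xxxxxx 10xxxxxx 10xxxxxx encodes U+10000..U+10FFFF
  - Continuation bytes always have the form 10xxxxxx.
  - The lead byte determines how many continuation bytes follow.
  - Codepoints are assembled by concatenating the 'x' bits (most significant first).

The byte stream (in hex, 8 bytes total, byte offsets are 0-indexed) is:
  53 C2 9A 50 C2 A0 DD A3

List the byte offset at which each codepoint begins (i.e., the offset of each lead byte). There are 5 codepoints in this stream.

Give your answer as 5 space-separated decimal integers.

Answer: 0 1 3 4 6

Derivation:
Byte[0]=53: 1-byte ASCII. cp=U+0053
Byte[1]=C2: 2-byte lead, need 1 cont bytes. acc=0x2
Byte[2]=9A: continuation. acc=(acc<<6)|0x1A=0x9A
Completed: cp=U+009A (starts at byte 1)
Byte[3]=50: 1-byte ASCII. cp=U+0050
Byte[4]=C2: 2-byte lead, need 1 cont bytes. acc=0x2
Byte[5]=A0: continuation. acc=(acc<<6)|0x20=0xA0
Completed: cp=U+00A0 (starts at byte 4)
Byte[6]=DD: 2-byte lead, need 1 cont bytes. acc=0x1D
Byte[7]=A3: continuation. acc=(acc<<6)|0x23=0x763
Completed: cp=U+0763 (starts at byte 6)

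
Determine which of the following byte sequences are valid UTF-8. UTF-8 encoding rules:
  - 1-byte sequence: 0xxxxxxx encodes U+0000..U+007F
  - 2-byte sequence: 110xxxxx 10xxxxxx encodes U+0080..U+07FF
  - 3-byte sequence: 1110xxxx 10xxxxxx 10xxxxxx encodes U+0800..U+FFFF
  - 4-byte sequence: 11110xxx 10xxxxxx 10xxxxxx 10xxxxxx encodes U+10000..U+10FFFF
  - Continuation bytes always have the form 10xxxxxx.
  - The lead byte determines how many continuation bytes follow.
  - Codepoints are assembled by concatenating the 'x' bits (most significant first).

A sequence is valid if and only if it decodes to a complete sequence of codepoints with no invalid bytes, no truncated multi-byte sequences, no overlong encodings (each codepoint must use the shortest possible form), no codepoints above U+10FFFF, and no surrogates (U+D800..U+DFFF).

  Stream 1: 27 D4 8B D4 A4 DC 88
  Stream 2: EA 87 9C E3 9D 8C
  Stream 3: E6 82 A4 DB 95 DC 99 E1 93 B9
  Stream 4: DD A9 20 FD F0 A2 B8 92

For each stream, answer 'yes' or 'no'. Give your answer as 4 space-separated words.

Answer: yes yes yes no

Derivation:
Stream 1: decodes cleanly. VALID
Stream 2: decodes cleanly. VALID
Stream 3: decodes cleanly. VALID
Stream 4: error at byte offset 3. INVALID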